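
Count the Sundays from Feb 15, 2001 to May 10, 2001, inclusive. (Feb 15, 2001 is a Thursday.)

Feb 15, 2001 is a Thursday; the first Sunday on or after it is Feb 18, 2001 (3 days later).
From Feb 18, 2001 to May 10, 2001: 10 + 31 + 30 + 10 = 81 days (rest of Feb, Mar, Apr, May).
81 ÷ 7 = 11 full weeks with remainder 4, so 11 more Sundays after the first → 12.

12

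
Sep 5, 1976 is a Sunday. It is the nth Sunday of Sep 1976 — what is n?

1st

Day 5 falls in week ⌈5/7⌉ of the month.
Days 1–7 hold the 1st Sunday, 8–14 the 2nd, 15–21 the 3rd, 22–28 the 4th, 29–31 the 5th.
5 is in the range for the 1st.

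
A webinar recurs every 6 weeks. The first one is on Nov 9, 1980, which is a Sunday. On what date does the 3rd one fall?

Feb 1, 1981

The 3rd occurrence is 2 intervals after the first: 2 × 42 = 84 days after Nov 9, 1980.
Nov has 30 days — 21 days to the end of Nov leaves 63.
Dec has 31 days (32 left).
Jan has 31 days (1 left).
1 day into Feb → Feb 1, 1981.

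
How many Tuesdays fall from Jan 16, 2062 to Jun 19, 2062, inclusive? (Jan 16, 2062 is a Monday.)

22

Jan 16, 2062 is a Monday; the first Tuesday on or after it is Jan 17, 2062 (1 day later).
From Jan 17, 2062 to Jun 19, 2062: 14 + 28 + 31 + 30 + 31 + 19 = 153 days (rest of Jan, Feb, Mar, Apr, May, Jun).
153 ÷ 7 = 21 full weeks with remainder 6, so 21 more Tuesdays after the first → 22.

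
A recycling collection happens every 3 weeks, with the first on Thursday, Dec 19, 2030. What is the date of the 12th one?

The 12th occurrence is 11 intervals after the first: 11 × 21 = 231 days after Dec 19, 2030.
Dec has 31 days — 12 days to the end of Dec leaves 219.
Jan has 31 days (188 left).
Feb has 28 days (160 left).
Mar has 31 days (129 left).
Apr has 30 days (99 left).
May has 31 days (68 left).
Jun has 30 days (38 left).
Jul has 31 days (7 left).
7 days into Aug → Aug 7, 2031.

Aug 7, 2031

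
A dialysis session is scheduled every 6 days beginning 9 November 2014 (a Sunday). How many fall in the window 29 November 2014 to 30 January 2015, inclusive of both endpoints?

Occurrences land 6·i days after 9 November 2014 for i = 0, 1, 2, …
29 November 2014 is 20 days after the start; 20 ÷ 6 = 3 remainder 2; since the remainder is 2, round up to i = 4. First occurrence in the window: #5 on 3 December 2014 (4×6 = 24 days in).
30 January 2015 is 82 days after the start; 82 ÷ 6 = 13 remainder 4. Last occurrence in the window: #14 on 26 January 2015.
Occurrences #5 through #14: 10 in total.

10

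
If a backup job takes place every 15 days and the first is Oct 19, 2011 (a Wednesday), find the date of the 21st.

Aug 14, 2012

The 21st occurrence is 20 intervals after the first: 20 × 15 = 300 days after Oct 19, 2011.
Oct has 31 days — 12 days to the end of Oct leaves 288.
Nov has 30 days (258 left).
Dec has 31 days (227 left).
Jan has 31 days (196 left).
Feb has 29 days (167 left).
Mar has 31 days (136 left).
Apr has 30 days (106 left).
May has 31 days (75 left).
Jun has 30 days (45 left).
Jul has 31 days (14 left).
14 days into Aug → Aug 14, 2012.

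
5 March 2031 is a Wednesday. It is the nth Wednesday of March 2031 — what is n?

Day 5 falls in week ⌈5/7⌉ of the month.
Days 1–7 hold the 1st Wednesday, 8–14 the 2nd, 15–21 the 3rd, 22–28 the 4th, 29–31 the 5th.
5 is in the range for the 1st.

1st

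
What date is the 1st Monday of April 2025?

The first Monday of April 2025 is April 7.

7 April 2025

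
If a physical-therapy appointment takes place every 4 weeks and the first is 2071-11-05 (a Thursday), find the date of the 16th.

The 16th occurrence is 15 intervals after the first: 15 × 28 = 420 days after 2071-11-05.
November has 30 days — 25 days to the end of November leaves 395.
December has 31 days (364 left).
January has 31 days (333 left).
February has 29 days (304 left).
March has 31 days (273 left).
April has 30 days (243 left).
May has 31 days (212 left).
June has 30 days (182 left).
July has 31 days (151 left).
August has 31 days (120 left).
September has 30 days (90 left).
October has 31 days (59 left).
November has 30 days (29 left).
29 days into December → 2072-12-29.

2072-12-29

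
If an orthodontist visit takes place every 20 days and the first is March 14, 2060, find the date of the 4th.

The 4th occurrence is 3 intervals after the first: 3 × 20 = 60 days after March 14, 2060.
March has 31 days — 17 days to the end of March leaves 43.
April has 30 days (13 left).
13 days into May → May 13, 2060.

May 13, 2060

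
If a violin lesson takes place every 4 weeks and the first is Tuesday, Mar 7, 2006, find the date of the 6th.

Jul 25, 2006

The 6th occurrence is 5 intervals after the first: 5 × 28 = 140 days after Mar 7, 2006.
Mar has 31 days — 24 days to the end of Mar leaves 116.
Apr has 30 days (86 left).
May has 31 days (55 left).
Jun has 30 days (25 left).
25 days into Jul → Jul 25, 2006.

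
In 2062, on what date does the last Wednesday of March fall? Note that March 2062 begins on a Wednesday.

March 2062 begins on a Wednesday, so the first Wednesday is March 1.
March 2062 has 31 days. Adding weeks: 1, 8, 15, 22, 29 — the last one ≤ 31 is the 29th.

March 29, 2062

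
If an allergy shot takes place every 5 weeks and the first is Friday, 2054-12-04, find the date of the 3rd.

2055-02-12

The 3rd occurrence is 2 intervals after the first: 2 × 35 = 70 days after 2054-12-04.
December has 31 days — 27 days to the end of December leaves 43.
January has 31 days (12 left).
12 days into February → 2055-02-12.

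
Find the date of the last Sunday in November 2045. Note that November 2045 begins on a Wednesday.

November 2045 begins on a Wednesday, so the first Sunday is November 5 (4 days later).
November 2045 has 30 days. Adding weeks: 5, 12, 19, 26 — the last one ≤ 30 is the 26th.

2045-11-26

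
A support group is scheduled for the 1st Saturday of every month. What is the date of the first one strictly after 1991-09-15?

1991-10-05

September 1991 starts on a Sunday, so its 1st Saturday is 1991-09-07 (6 days in).
That is not after 1991-09-15, so look at October 1991.
October 1991 starts on a Tuesday, so its 1st Saturday is 1991-10-05 (4 days in).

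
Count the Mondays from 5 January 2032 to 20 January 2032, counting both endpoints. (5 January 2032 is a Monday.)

3

5 January 2032 is a Monday; the first Monday on or after it is 5 January 2032.
From 5 January 2032 to 20 January 2032 is 20 − 5 = 15 days.
15 ÷ 7 = 2 full weeks with remainder 1, so 2 more Mondays after the first → 3.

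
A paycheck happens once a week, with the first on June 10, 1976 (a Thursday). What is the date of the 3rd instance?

The 3rd occurrence is 2 intervals after the first: 2 × 7 = 14 days after June 10, 1976.
14 days later is June 24, 1976.

June 24, 1976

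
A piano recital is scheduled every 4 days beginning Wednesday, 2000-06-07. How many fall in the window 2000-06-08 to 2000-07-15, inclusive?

Occurrences land 4·i days after 2000-06-07 for i = 0, 1, 2, …
2000-06-08 is 1 day after the start; 1 ÷ 4 = 0 remainder 1; since the remainder is 1, round up to i = 1. First occurrence in the window: #2 on 2000-06-11 (1×4 = 4 days in).
2000-07-15 is 38 days after the start; 38 ÷ 4 = 9 remainder 2. Last occurrence in the window: #10 on 2000-07-13.
Occurrences #2 through #10: 9 in total.

9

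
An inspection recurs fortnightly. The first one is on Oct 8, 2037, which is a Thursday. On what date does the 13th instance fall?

Mar 25, 2038

The 13th occurrence is 12 intervals after the first: 12 × 14 = 168 days after Oct 8, 2037.
Oct has 31 days — 23 days to the end of Oct leaves 145.
Nov has 30 days (115 left).
Dec has 31 days (84 left).
Jan has 31 days (53 left).
Feb has 28 days (25 left).
25 days into Mar → Mar 25, 2038.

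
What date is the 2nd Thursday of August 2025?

2025-08-14

The first Thursday of August 2025 is August 7.
The 2nd Thursday is 1 weeks later: 7 + 7 = 14.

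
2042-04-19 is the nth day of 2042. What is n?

109

Days in months before April: 31 + 28 + 31 = 90.
Plus 19 days into April → day 109.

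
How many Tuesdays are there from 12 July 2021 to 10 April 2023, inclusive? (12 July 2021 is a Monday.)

91

12 July 2021 is a Monday; the first Tuesday on or after it is 13 July 2021 (1 day later).
From 13 July 2021 to 10 April 2023: 171 + 365 + 100 = 636 days (rest of 2021, 2022, to 10 April 2023 in 2023).
636 ÷ 7 = 90 full weeks with remainder 6, so 90 more Tuesdays after the first → 91.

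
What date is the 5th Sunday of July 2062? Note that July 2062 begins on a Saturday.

July 2062 begins on a Saturday, so the first Sunday is July 2 (1 day later).
The 5th Sunday is 4 weeks later: 2 + 28 = 30.

July 30, 2062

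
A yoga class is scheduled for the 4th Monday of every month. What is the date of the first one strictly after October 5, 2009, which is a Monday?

October 2009 starts on a Thursday; its first Monday is the 5th, so the 4th Monday is the 26th — October 26, 2009.
October 26, 2009 is after October 5, 2009, so that is the next one.

October 26, 2009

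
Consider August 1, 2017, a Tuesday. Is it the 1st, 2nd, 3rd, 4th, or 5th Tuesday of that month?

1st

Day 1 falls in week ⌈1/7⌉ of the month.
Days 1–7 hold the 1st Tuesday, 8–14 the 2nd, 15–21 the 3rd, 22–28 the 4th, 29–31 the 5th.
1 is in the range for the 1st.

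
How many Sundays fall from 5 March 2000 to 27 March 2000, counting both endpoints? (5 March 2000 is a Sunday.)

5 March 2000 is a Sunday; the first Sunday on or after it is 5 March 2000.
From 5 March 2000 to 27 March 2000 is 27 − 5 = 22 days.
22 ÷ 7 = 3 full weeks with remainder 1, so 3 more Sundays after the first → 4.

4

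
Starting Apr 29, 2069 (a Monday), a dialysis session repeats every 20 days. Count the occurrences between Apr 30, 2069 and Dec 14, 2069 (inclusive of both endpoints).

11

Occurrences land 20·i days after Apr 29, 2069 for i = 0, 1, 2, …
Apr 30, 2069 is 1 day after the start; 1 ÷ 20 = 0 remainder 1; since the remainder is 1, round up to i = 1. First occurrence in the window: #2 on May 19, 2069 (1×20 = 20 days in).
Dec 14, 2069 is 229 days after the start; 229 ÷ 20 = 11 remainder 9. Last occurrence in the window: #12 on Dec 5, 2069.
Occurrences #2 through #12: 11 in total.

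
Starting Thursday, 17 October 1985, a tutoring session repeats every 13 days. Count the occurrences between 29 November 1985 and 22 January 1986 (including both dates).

Occurrences land 13·i days after 17 October 1985 for i = 0, 1, 2, …
29 November 1985 is 43 days after the start; 43 ÷ 13 = 3 remainder 4; since the remainder is 4, round up to i = 4. First occurrence in the window: #5 on 8 December 1985 (4×13 = 52 days in).
22 January 1986 is 97 days after the start; 97 ÷ 13 = 7 remainder 6. Last occurrence in the window: #8 on 16 January 1986.
Occurrences #5 through #8: 4 in total.

4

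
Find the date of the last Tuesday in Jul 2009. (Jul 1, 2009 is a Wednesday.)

Jul 2009 begins on a Wednesday, so the first Tuesday is Jul 7 (6 days later).
Jul 2009 has 31 days. Adding weeks: 7, 14, 21, 28 — the last one ≤ 31 is the 28th.

Jul 28, 2009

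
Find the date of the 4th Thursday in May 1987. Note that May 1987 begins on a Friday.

May 1987 begins on a Friday, so the first Thursday is May 7 (6 days later).
The 4th Thursday is 3 weeks later: 7 + 21 = 28.

May 28, 1987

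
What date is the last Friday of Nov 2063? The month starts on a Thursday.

Nov 30, 2063

Nov 2063 begins on a Thursday, so the first Friday is Nov 2 (1 day later).
Nov 2063 has 30 days. Adding weeks: 2, 9, 16, 23, 30 — the last one ≤ 30 is the 30th.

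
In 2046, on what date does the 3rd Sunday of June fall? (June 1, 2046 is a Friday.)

2046-06-17

June 2046 begins on a Friday, so the first Sunday is June 3 (2 days later).
The 3rd Sunday is 2 weeks later: 3 + 14 = 17.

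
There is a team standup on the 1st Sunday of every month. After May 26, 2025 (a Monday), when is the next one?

May 2025 starts on a Thursday, so its 1st Sunday is May 4, 2025 (3 days in).
That is not after May 26, 2025, so look at June 2025.
June 2025 starts on a Sunday, so its 1st Sunday is June 1, 2025.

June 1, 2025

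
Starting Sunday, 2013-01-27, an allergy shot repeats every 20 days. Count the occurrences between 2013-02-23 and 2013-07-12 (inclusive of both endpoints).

Occurrences land 20·i days after 2013-01-27 for i = 0, 1, 2, …
2013-02-23 is 27 days after the start; 27 ÷ 20 = 1 remainder 7; since the remainder is 7, round up to i = 2. First occurrence in the window: #3 on 2013-03-08 (2×20 = 40 days in).
2013-07-12 is 166 days after the start; 166 ÷ 20 = 8 remainder 6. Last occurrence in the window: #9 on 2013-07-06.
Occurrences #3 through #9: 7 in total.

7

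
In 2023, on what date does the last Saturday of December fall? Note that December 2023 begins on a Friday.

December 30, 2023

December 2023 begins on a Friday, so the first Saturday is December 2 (1 day later).
December 2023 has 31 days. Adding weeks: 2, 9, 16, 23, 30 — the last one ≤ 31 is the 30th.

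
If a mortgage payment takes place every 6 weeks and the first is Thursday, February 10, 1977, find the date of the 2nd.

The 2nd occurrence is 1 interval after the first: 1 × 42 = 42 days after February 10, 1977.
February has 28 days — 18 days to the end of February leaves 24.
24 days into March → March 24, 1977.

March 24, 1977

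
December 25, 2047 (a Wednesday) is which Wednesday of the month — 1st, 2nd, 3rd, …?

Day 25 falls in week ⌈25/7⌉ of the month.
Days 1–7 hold the 1st Wednesday, 8–14 the 2nd, 15–21 the 3rd, 22–28 the 4th, 29–31 the 5th.
25 is in the range for the 4th.

4th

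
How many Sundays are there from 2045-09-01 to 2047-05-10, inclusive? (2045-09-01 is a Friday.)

88

2045-09-01 is a Friday; the first Sunday on or after it is 2045-09-03 (2 days later).
From 2045-09-03 to 2047-05-10: 119 + 365 + 130 = 614 days (rest of 2045, 2046, to 2047-05-10 in 2047).
614 ÷ 7 = 87 full weeks with remainder 5, so 87 more Sundays after the first → 88.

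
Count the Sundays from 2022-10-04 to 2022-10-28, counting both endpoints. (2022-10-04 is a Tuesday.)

2022-10-04 is a Tuesday; the first Sunday on or after it is 2022-10-09 (5 days later).
From 2022-10-09 to 2022-10-28 is 28 − 9 = 19 days.
19 ÷ 7 = 2 full weeks with remainder 5, so 2 more Sundays after the first → 3.

3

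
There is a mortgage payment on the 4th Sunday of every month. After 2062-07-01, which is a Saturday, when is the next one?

2062-07-23

July 2062 starts on a Saturday; its first Sunday is the 2nd, so the 4th Sunday is the 23rd — 2062-07-23.
2062-07-23 is after 2062-07-01, so that is the next one.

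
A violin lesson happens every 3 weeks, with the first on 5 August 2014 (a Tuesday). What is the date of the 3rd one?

16 September 2014

The 3rd occurrence is 2 intervals after the first: 2 × 21 = 42 days after 5 August 2014.
August has 31 days — 26 days to the end of August leaves 16.
16 days into September → 16 September 2014.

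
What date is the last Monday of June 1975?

June 1975 begins on a Sunday, so the first Monday is June 2 (1 day later).
June 1975 has 30 days. Adding weeks: 2, 9, 16, 23, 30 — the last one ≤ 30 is the 30th.

1975-06-30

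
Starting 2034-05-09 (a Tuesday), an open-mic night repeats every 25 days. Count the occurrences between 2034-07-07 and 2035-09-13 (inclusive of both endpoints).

17

Occurrences land 25·i days after 2034-05-09 for i = 0, 1, 2, …
2034-07-07 is 59 days after the start; 59 ÷ 25 = 2 remainder 9; since the remainder is 9, round up to i = 3. First occurrence in the window: #4 on 2034-07-23 (3×25 = 75 days in).
2035-09-13 is 492 days after the start; 492 ÷ 25 = 19 remainder 17. Last occurrence in the window: #20 on 2035-08-27.
Occurrences #4 through #20: 17 in total.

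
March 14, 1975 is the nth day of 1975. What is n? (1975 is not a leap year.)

73

Days in months before March: 31 + 28 = 59.
Plus 14 days into March → day 73.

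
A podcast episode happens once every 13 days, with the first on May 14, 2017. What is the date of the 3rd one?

The 3rd occurrence is 2 intervals after the first: 2 × 13 = 26 days after May 14, 2017.
May has 31 days — 17 days to the end of May leaves 9.
9 days into Jun → Jun 9, 2017.

Jun 9, 2017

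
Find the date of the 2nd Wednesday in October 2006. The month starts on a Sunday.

October 2006 begins on a Sunday, so the first Wednesday is October 4 (3 days later).
The 2nd Wednesday is 1 weeks later: 4 + 7 = 11.

October 11, 2006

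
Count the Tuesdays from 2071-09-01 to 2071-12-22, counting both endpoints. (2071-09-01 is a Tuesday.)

2071-09-01 is a Tuesday; the first Tuesday on or after it is 2071-09-01.
From 2071-09-01 to 2071-12-22: 29 + 31 + 30 + 22 = 112 days (rest of September, October, November, December).
112 ÷ 7 = 16 full weeks with remainder 0, so 16 more Tuesdays after the first → 17.

17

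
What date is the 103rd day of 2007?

13 April 2007

January has 31 days (103 − 31 = 72 remain).
February has 28 days (72 − 28 = 44 remain).
March has 31 days (44 − 31 = 13 remain).
13 into April → April 13.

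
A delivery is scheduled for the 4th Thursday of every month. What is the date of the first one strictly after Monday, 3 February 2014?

27 February 2014

February 2014 starts on a Saturday; its first Thursday is the 6th, so the 4th Thursday is the 27th — 27 February 2014.
27 February 2014 is after 3 February 2014, so that is the next one.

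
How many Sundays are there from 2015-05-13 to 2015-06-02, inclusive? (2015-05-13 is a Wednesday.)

3

2015-05-13 is a Wednesday; the first Sunday on or after it is 2015-05-17 (4 days later).
From 2015-05-17 to 2015-06-02: 14 + 2 = 16 days (rest of May, June).
16 ÷ 7 = 2 full weeks with remainder 2, so 2 more Sundays after the first → 3.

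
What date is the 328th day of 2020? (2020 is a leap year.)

Jan has 31 days (328 − 31 = 297 remain).
Feb has 29 days (297 − 29 = 268 remain).
Mar has 31 days (268 − 31 = 237 remain).
Apr has 30 days (237 − 30 = 207 remain).
May has 31 days (207 − 31 = 176 remain).
Jun has 30 days (176 − 30 = 146 remain).
Jul has 31 days (146 − 31 = 115 remain).
Aug has 31 days (115 − 31 = 84 remain).
Sep has 30 days (84 − 30 = 54 remain).
Oct has 31 days (54 − 31 = 23 remain).
23 into Nov → Nov 23.

Nov 23, 2020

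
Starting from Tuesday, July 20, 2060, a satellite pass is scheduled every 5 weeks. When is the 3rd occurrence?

September 28, 2060

The 3rd occurrence is 2 intervals after the first: 2 × 35 = 70 days after July 20, 2060.
July has 31 days — 11 days to the end of July leaves 59.
August has 31 days (28 left).
28 days into September → September 28, 2060.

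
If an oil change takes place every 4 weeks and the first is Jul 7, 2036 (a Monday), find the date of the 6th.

The 6th occurrence is 5 intervals after the first: 5 × 28 = 140 days after Jul 7, 2036.
Jul has 31 days — 24 days to the end of Jul leaves 116.
Aug has 31 days (85 left).
Sep has 30 days (55 left).
Oct has 31 days (24 left).
24 days into Nov → Nov 24, 2036.

Nov 24, 2036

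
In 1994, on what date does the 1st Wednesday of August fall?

August 1994 begins on a Monday, so the first Wednesday is August 3 (2 days later).

3 August 1994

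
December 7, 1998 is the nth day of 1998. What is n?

Days in months before December: 31 + 28 + 31 + 30 + 31 + 30 + 31 + 31 + 30 + 31 + 30 = 334.
Plus 7 days into December → day 341.

341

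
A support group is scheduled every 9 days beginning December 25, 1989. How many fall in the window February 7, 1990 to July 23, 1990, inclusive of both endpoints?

19

Occurrences land 9·i days after December 25, 1989 for i = 0, 1, 2, …
February 7, 1990 is 44 days after the start; 44 ÷ 9 = 4 remainder 8; since the remainder is 8, round up to i = 5. First occurrence in the window: #6 on February 8, 1990 (5×9 = 45 days in).
July 23, 1990 is 210 days after the start; 210 ÷ 9 = 23 remainder 3. Last occurrence in the window: #24 on July 20, 1990.
Occurrences #6 through #24: 19 in total.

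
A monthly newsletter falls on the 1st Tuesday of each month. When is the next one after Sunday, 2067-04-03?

April 2067 starts on a Friday, so its 1st Tuesday is 2067-04-05 (4 days in).
2067-04-05 is after 2067-04-03, so that is the next one.

2067-04-05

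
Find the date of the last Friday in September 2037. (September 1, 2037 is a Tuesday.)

September 2037 begins on a Tuesday, so the first Friday is September 4 (3 days later).
September 2037 has 30 days. Adding weeks: 4, 11, 18, 25 — the last one ≤ 30 is the 25th.

25 September 2037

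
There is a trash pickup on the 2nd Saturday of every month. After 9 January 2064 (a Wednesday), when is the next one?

January 2064 starts on a Tuesday; its first Saturday is the 5th, so the 2nd Saturday is the 12th — 12 January 2064.
12 January 2064 is after 9 January 2064, so that is the next one.

12 January 2064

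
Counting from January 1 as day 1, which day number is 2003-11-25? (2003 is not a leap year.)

Days in months before November: 31 + 28 + 31 + 30 + 31 + 30 + 31 + 31 + 30 + 31 = 304.
Plus 25 days into November → day 329.

329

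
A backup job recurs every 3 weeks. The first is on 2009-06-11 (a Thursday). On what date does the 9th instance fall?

The 9th occurrence is 8 intervals after the first: 8 × 21 = 168 days after 2009-06-11.
June has 30 days — 19 days to the end of June leaves 149.
July has 31 days (118 left).
August has 31 days (87 left).
September has 30 days (57 left).
October has 31 days (26 left).
26 days into November → 2009-11-26.

2009-11-26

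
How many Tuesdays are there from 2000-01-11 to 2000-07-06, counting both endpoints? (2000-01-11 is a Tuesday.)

26

2000-01-11 is a Tuesday; the first Tuesday on or after it is 2000-01-11.
From 2000-01-11 to 2000-07-06: 20 + 29 + 31 + 30 + 31 + 30 + 6 = 177 days (rest of January, February, March, April, May, June, July).
177 ÷ 7 = 25 full weeks with remainder 2, so 25 more Tuesdays after the first → 26.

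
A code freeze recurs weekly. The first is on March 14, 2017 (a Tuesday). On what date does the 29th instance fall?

The 29th occurrence is 28 intervals after the first: 28 × 7 = 196 days after March 14, 2017.
March has 31 days — 17 days to the end of March leaves 179.
April has 30 days (149 left).
May has 31 days (118 left).
June has 30 days (88 left).
July has 31 days (57 left).
August has 31 days (26 left).
26 days into September → September 26, 2017.

September 26, 2017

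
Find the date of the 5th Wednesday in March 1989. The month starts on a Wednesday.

29 March 1989

March 1989 begins on a Wednesday, so the first Wednesday is March 1.
The 5th Wednesday is 4 weeks later: 1 + 28 = 29.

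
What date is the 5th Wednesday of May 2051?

The first Wednesday of May 2051 is May 3.
The 5th Wednesday is 4 weeks later: 3 + 28 = 31.

31 May 2051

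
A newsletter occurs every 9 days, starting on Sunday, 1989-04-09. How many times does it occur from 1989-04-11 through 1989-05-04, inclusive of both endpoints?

Occurrences land 9·i days after 1989-04-09 for i = 0, 1, 2, …
1989-04-11 is 2 days after the start; 2 ÷ 9 = 0 remainder 2; since the remainder is 2, round up to i = 1. First occurrence in the window: #2 on 1989-04-18 (1×9 = 9 days in).
1989-05-04 is 25 days after the start; 25 ÷ 9 = 2 remainder 7. Last occurrence in the window: #3 on 1989-04-27.
Occurrences #2 through #3: 2 in total.

2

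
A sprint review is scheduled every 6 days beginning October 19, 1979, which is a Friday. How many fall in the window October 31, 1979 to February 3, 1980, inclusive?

Occurrences land 6·i days after October 19, 1979 for i = 0, 1, 2, …
October 31, 1979 is 12 days after the start; 12 ÷ 6 = 2 remainder 0. First occurrence in the window: #3 on October 31, 1979 (2×6 = 12 days in).
February 3, 1980 is 107 days after the start; 107 ÷ 6 = 17 remainder 5. Last occurrence in the window: #18 on January 29, 1980.
Occurrences #3 through #18: 16 in total.

16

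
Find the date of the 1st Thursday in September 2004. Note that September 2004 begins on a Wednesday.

September 2004 begins on a Wednesday, so the first Thursday is September 2 (1 day later).

2 September 2004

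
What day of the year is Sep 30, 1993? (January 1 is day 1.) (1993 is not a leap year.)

273

Days in months before Sep: 31 + 28 + 31 + 30 + 31 + 30 + 31 + 31 = 243.
Plus 30 days into Sep → day 273.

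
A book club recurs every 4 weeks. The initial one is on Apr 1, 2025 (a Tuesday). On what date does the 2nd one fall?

The 2nd occurrence is 1 interval after the first: 1 × 28 = 28 days after Apr 1, 2025.
28 days later is Apr 29, 2025.

Apr 29, 2025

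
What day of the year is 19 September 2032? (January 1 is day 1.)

Days in months before September: 31 + 29 + 31 + 30 + 31 + 30 + 31 + 31 = 244.
Plus 19 days into September → day 263.

263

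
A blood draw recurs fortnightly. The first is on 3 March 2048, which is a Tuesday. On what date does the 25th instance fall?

The 25th occurrence is 24 intervals after the first: 24 × 14 = 336 days after 3 March 2048.
March has 31 days — 28 days to the end of March leaves 308.
April has 30 days (278 left).
May has 31 days (247 left).
June has 30 days (217 left).
July has 31 days (186 left).
August has 31 days (155 left).
September has 30 days (125 left).
October has 31 days (94 left).
November has 30 days (64 left).
December has 31 days (33 left).
January has 31 days (2 left).
2 days into February → 2 February 2049.

2 February 2049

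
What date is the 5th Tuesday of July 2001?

July 31, 2001

July 2001 begins on a Sunday, so the first Tuesday is July 3 (2 days later).
The 5th Tuesday is 4 weeks later: 3 + 28 = 31.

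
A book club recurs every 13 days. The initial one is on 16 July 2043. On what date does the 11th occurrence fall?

23 November 2043

The 11th occurrence is 10 intervals after the first: 10 × 13 = 130 days after 16 July 2043.
July has 31 days — 15 days to the end of July leaves 115.
August has 31 days (84 left).
September has 30 days (54 left).
October has 31 days (23 left).
23 days into November → 23 November 2043.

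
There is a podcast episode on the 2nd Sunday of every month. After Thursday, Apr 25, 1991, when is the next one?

May 12, 1991

Apr 1991 starts on a Monday; its first Sunday is the 7th, so the 2nd Sunday is the 14th — Apr 14, 1991.
That is not after Apr 25, 1991, so look at May 1991.
May 1991 starts on a Wednesday; its first Sunday is the 5th, so the 2nd Sunday is the 12th — May 12, 1991.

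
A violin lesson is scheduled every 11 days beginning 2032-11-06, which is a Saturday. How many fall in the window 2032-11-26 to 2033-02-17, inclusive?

8

Occurrences land 11·i days after 2032-11-06 for i = 0, 1, 2, …
2032-11-26 is 20 days after the start; 20 ÷ 11 = 1 remainder 9; since the remainder is 9, round up to i = 2. First occurrence in the window: #3 on 2032-11-28 (2×11 = 22 days in).
2033-02-17 is 103 days after the start; 103 ÷ 11 = 9 remainder 4. Last occurrence in the window: #10 on 2033-02-13.
Occurrences #3 through #10: 8 in total.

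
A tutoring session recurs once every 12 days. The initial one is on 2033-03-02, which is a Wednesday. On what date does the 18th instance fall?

The 18th occurrence is 17 intervals after the first: 17 × 12 = 204 days after 2033-03-02.
March has 31 days — 29 days to the end of March leaves 175.
April has 30 days (145 left).
May has 31 days (114 left).
June has 30 days (84 left).
July has 31 days (53 left).
August has 31 days (22 left).
22 days into September → 2033-09-22.

2033-09-22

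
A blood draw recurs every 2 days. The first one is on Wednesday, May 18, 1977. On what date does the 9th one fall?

The 9th occurrence is 8 intervals after the first: 8 × 2 = 16 days after May 18, 1977.
May has 31 days — 13 days to the end of May leaves 3.
3 days into June → June 3, 1977.

June 3, 1977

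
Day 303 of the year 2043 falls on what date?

October 30, 2043

January has 31 days (303 − 31 = 272 remain).
February has 28 days (272 − 28 = 244 remain).
March has 31 days (244 − 31 = 213 remain).
April has 30 days (213 − 30 = 183 remain).
May has 31 days (183 − 31 = 152 remain).
June has 30 days (152 − 30 = 122 remain).
July has 31 days (122 − 31 = 91 remain).
August has 31 days (91 − 31 = 60 remain).
September has 30 days (60 − 30 = 30 remain).
30 into October → October 30.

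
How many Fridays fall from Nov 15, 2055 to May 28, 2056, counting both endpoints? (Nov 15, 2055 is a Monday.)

28

Nov 15, 2055 is a Monday; the first Friday on or after it is Nov 19, 2055 (4 days later).
From Nov 19, 2055 to May 28, 2056: 11 + 31 + 31 + 29 + 31 + 30 + 28 = 191 days (rest of Nov, Dec, Jan, Feb, Mar, Apr, May).
191 ÷ 7 = 27 full weeks with remainder 2, so 27 more Fridays after the first → 28.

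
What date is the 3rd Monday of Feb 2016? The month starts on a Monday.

Feb 2016 begins on a Monday, so the first Monday is Feb 1.
The 3rd Monday is 2 weeks later: 1 + 14 = 15.

Feb 15, 2016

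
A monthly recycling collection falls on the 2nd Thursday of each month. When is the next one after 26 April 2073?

April 2073 starts on a Saturday; its first Thursday is the 6th, so the 2nd Thursday is the 13th — 13 April 2073.
That is not after 26 April 2073, so look at May 2073.
May 2073 starts on a Monday; its first Thursday is the 4th, so the 2nd Thursday is the 11th — 11 May 2073.

11 May 2073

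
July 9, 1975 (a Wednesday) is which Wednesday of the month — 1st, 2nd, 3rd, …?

Day 9 falls in week ⌈9/7⌉ of the month.
Days 1–7 hold the 1st Wednesday, 8–14 the 2nd, 15–21 the 3rd, 22–28 the 4th, 29–31 the 5th.
9 is in the range for the 2nd.

2nd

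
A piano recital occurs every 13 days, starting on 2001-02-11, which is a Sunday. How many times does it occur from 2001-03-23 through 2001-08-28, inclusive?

12

Occurrences land 13·i days after 2001-02-11 for i = 0, 1, 2, …
2001-03-23 is 40 days after the start; 40 ÷ 13 = 3 remainder 1; since the remainder is 1, round up to i = 4. First occurrence in the window: #5 on 2001-04-04 (4×13 = 52 days in).
2001-08-28 is 198 days after the start; 198 ÷ 13 = 15 remainder 3. Last occurrence in the window: #16 on 2001-08-25.
Occurrences #5 through #16: 12 in total.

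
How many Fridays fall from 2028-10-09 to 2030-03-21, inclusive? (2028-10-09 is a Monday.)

75

2028-10-09 is a Monday; the first Friday on or after it is 2028-10-13 (4 days later).
From 2028-10-13 to 2030-03-21: 79 + 365 + 80 = 524 days (rest of 2028, 2029, to 2030-03-21 in 2030).
524 ÷ 7 = 74 full weeks with remainder 6, so 74 more Fridays after the first → 75.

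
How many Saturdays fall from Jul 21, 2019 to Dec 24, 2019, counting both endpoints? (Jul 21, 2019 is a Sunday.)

Jul 21, 2019 is a Sunday; the first Saturday on or after it is Jul 27, 2019 (6 days later).
From Jul 27, 2019 to Dec 24, 2019: 4 + 31 + 30 + 31 + 30 + 24 = 150 days (rest of Jul, Aug, Sep, Oct, Nov, Dec).
150 ÷ 7 = 21 full weeks with remainder 3, so 21 more Saturdays after the first → 22.

22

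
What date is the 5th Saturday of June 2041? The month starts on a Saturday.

2041-06-29

June 2041 begins on a Saturday, so the first Saturday is June 1.
The 5th Saturday is 4 weeks later: 1 + 28 = 29.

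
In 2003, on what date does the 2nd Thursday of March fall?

13 March 2003

March 2003 begins on a Saturday, so the first Thursday is March 6 (5 days later).
The 2nd Thursday is 1 weeks later: 6 + 7 = 13.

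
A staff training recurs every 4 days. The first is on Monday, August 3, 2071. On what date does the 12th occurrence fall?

September 16, 2071

The 12th occurrence is 11 intervals after the first: 11 × 4 = 44 days after August 3, 2071.
August has 31 days — 28 days to the end of August leaves 16.
16 days into September → September 16, 2071.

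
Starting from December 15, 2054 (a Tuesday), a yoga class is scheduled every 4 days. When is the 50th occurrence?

The 50th occurrence is 49 intervals after the first: 49 × 4 = 196 days after December 15, 2054.
December has 31 days — 16 days to the end of December leaves 180.
January has 31 days (149 left).
February has 28 days (121 left).
March has 31 days (90 left).
April has 30 days (60 left).
May has 31 days (29 left).
29 days into June → June 29, 2055.

June 29, 2055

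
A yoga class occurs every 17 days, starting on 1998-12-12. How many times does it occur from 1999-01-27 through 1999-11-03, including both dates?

17

Occurrences land 17·i days after 1998-12-12 for i = 0, 1, 2, …
1999-01-27 is 46 days after the start; 46 ÷ 17 = 2 remainder 12; since the remainder is 12, round up to i = 3. First occurrence in the window: #4 on 1999-02-01 (3×17 = 51 days in).
1999-11-03 is 326 days after the start; 326 ÷ 17 = 19 remainder 3. Last occurrence in the window: #20 on 1999-10-31.
Occurrences #4 through #20: 17 in total.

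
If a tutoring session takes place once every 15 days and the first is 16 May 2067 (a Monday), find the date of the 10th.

The 10th occurrence is 9 intervals after the first: 9 × 15 = 135 days after 16 May 2067.
May has 31 days — 15 days to the end of May leaves 120.
June has 30 days (90 left).
July has 31 days (59 left).
August has 31 days (28 left).
28 days into September → 28 September 2067.

28 September 2067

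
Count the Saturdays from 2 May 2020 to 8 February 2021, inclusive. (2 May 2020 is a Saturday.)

2 May 2020 is a Saturday; the first Saturday on or after it is 2 May 2020.
From 2 May 2020 to 8 February 2021: 29 + 30 + 31 + 31 + 30 + 31 + 30 + 31 + 31 + 8 = 282 days (rest of May, June, July, August, September, October, November, December, January, February).
282 ÷ 7 = 40 full weeks with remainder 2, so 40 more Saturdays after the first → 41.

41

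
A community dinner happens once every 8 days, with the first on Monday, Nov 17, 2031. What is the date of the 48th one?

The 48th occurrence is 47 intervals after the first: 47 × 8 = 376 days after Nov 17, 2031.
Nov has 30 days — 13 days to the end of Nov leaves 363.
Dec has 31 days (332 left).
Jan has 31 days (301 left).
Feb has 29 days (272 left).
Mar has 31 days (241 left).
Apr has 30 days (211 left).
May has 31 days (180 left).
Jun has 30 days (150 left).
Jul has 31 days (119 left).
Aug has 31 days (88 left).
Sep has 30 days (58 left).
Oct has 31 days (27 left).
27 days into Nov → Nov 27, 2032.

Nov 27, 2032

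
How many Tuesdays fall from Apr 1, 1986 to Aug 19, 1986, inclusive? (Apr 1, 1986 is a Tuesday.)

Apr 1, 1986 is a Tuesday; the first Tuesday on or after it is Apr 1, 1986.
From Apr 1, 1986 to Aug 19, 1986: 29 + 31 + 30 + 31 + 19 = 140 days (rest of Apr, May, Jun, Jul, Aug).
140 ÷ 7 = 20 full weeks with remainder 0, so 20 more Tuesdays after the first → 21.

21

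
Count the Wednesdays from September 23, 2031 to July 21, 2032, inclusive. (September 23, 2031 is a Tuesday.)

44

September 23, 2031 is a Tuesday; the first Wednesday on or after it is September 24, 2031 (1 day later).
From September 24, 2031 to July 21, 2032: 6 + 31 + 30 + 31 + 31 + 29 + 31 + 30 + 31 + 30 + 21 = 301 days (rest of September, October, November, December, January, February, March, April, May, June, July).
301 ÷ 7 = 43 full weeks with remainder 0, so 43 more Wednesdays after the first → 44.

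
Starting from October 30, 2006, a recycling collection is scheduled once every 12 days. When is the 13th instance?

The 13th occurrence is 12 intervals after the first: 12 × 12 = 144 days after October 30, 2006.
October has 31 days — 1 day to the end of October leaves 143.
November has 30 days (113 left).
December has 31 days (82 left).
January has 31 days (51 left).
February has 28 days (23 left).
23 days into March → March 23, 2007.

March 23, 2007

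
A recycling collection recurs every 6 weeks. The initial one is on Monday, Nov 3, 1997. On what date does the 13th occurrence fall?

Mar 22, 1999

The 13th occurrence is 12 intervals after the first: 12 × 42 = 504 days after Nov 3, 1997.
Nov has 30 days — 27 days to the end of Nov leaves 477.
From end of Nov to end of 1997 is 31 days (446 left).
1998 has 365 days (81 left).
Jan has 31 days (50 left).
Feb has 28 days (22 left).
22 days into Mar → Mar 22, 1999.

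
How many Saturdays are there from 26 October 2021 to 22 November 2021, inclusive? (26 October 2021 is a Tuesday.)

4

26 October 2021 is a Tuesday; the first Saturday on or after it is 30 October 2021 (4 days later).
From 30 October 2021 to 22 November 2021: 1 + 22 = 23 days (rest of October, November).
23 ÷ 7 = 3 full weeks with remainder 2, so 3 more Saturdays after the first → 4.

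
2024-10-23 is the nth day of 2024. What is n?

297

Days in months before October: 31 + 29 + 31 + 30 + 31 + 30 + 31 + 31 + 30 = 274.
Plus 23 days into October → day 297.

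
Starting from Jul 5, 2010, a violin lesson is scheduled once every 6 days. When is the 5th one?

The 5th occurrence is 4 intervals after the first: 4 × 6 = 24 days after Jul 5, 2010.
24 days later is Jul 29, 2010.

Jul 29, 2010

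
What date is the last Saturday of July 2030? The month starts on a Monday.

July 2030 begins on a Monday, so the first Saturday is July 6 (5 days later).
July 2030 has 31 days. Adding weeks: 6, 13, 20, 27 — the last one ≤ 31 is the 27th.

27 July 2030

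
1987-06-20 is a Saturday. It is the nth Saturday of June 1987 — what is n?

Day 20 falls in week ⌈20/7⌉ of the month.
Days 1–7 hold the 1st Saturday, 8–14 the 2nd, 15–21 the 3rd, 22–28 the 4th, 29–31 the 5th.
20 is in the range for the 3rd.

3rd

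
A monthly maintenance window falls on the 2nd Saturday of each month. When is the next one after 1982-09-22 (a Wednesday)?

September 1982 starts on a Wednesday; its first Saturday is the 4th, so the 2nd Saturday is the 11th — 1982-09-11.
That is not after 1982-09-22, so look at October 1982.
October 1982 starts on a Friday; its first Saturday is the 2nd, so the 2nd Saturday is the 9th — 1982-10-09.

1982-10-09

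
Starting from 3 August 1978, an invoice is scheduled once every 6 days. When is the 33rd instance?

The 33rd occurrence is 32 intervals after the first: 32 × 6 = 192 days after 3 August 1978.
August has 31 days — 28 days to the end of August leaves 164.
September has 30 days (134 left).
October has 31 days (103 left).
November has 30 days (73 left).
December has 31 days (42 left).
January has 31 days (11 left).
11 days into February → 11 February 1979.

11 February 1979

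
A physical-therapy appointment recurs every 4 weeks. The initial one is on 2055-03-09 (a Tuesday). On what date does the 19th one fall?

The 19th occurrence is 18 intervals after the first: 18 × 28 = 504 days after 2055-03-09.
March has 31 days — 22 days to the end of March leaves 482.
From end of March to end of 2055 is 275 days (207 left).
January has 31 days (176 left).
February has 29 days (147 left).
March has 31 days (116 left).
April has 30 days (86 left).
May has 31 days (55 left).
June has 30 days (25 left).
25 days into July → 2056-07-25.

2056-07-25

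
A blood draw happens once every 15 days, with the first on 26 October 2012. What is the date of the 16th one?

8 June 2013

The 16th occurrence is 15 intervals after the first: 15 × 15 = 225 days after 26 October 2012.
October has 31 days — 5 days to the end of October leaves 220.
November has 30 days (190 left).
December has 31 days (159 left).
January has 31 days (128 left).
February has 28 days (100 left).
March has 31 days (69 left).
April has 30 days (39 left).
May has 31 days (8 left).
8 days into June → 8 June 2013.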